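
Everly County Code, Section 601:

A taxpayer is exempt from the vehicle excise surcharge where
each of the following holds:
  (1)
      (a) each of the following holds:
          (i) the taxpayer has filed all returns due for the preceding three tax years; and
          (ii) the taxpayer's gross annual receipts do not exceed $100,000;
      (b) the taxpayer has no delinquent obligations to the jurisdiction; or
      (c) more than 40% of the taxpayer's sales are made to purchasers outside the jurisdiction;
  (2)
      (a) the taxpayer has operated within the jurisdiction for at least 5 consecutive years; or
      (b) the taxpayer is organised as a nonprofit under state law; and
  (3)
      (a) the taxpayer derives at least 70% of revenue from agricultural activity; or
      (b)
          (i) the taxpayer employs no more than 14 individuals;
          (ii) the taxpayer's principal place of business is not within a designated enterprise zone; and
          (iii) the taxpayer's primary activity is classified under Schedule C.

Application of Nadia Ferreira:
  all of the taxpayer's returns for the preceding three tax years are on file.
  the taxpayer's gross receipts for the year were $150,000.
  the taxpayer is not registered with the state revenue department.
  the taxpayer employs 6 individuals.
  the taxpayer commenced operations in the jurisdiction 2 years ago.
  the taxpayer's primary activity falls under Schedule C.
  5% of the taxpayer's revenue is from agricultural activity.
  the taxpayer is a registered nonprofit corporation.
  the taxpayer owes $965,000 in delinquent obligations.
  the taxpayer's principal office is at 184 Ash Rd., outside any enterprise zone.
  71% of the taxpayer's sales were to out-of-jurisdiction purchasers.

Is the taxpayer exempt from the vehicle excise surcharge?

Yes — exempt.

(i) returns current — met.
(ii) receipts ≤ $100,000 — fails.
(a): T AND F → false.
(b) no delinquency — not satisfied.
(c) >40% out-of-jur. sales — satisfied.
(1): F OR F OR T → true.
(a) ≥ 5 yrs in jurisdiction — not satisfied.
(b) nonprofit — met.
(2): F OR T → true.
(a) ≥70% agricultural — not satisfied.
(i) ≤ 14 employees — holds.
(ii) not (in enterprise zone) — holds.
(iii) Schedule C activity — holds.
So (b) is satisfied (T AND T AND T).
So (3) is satisfied (F OR T).
Overall = T AND T AND T = true.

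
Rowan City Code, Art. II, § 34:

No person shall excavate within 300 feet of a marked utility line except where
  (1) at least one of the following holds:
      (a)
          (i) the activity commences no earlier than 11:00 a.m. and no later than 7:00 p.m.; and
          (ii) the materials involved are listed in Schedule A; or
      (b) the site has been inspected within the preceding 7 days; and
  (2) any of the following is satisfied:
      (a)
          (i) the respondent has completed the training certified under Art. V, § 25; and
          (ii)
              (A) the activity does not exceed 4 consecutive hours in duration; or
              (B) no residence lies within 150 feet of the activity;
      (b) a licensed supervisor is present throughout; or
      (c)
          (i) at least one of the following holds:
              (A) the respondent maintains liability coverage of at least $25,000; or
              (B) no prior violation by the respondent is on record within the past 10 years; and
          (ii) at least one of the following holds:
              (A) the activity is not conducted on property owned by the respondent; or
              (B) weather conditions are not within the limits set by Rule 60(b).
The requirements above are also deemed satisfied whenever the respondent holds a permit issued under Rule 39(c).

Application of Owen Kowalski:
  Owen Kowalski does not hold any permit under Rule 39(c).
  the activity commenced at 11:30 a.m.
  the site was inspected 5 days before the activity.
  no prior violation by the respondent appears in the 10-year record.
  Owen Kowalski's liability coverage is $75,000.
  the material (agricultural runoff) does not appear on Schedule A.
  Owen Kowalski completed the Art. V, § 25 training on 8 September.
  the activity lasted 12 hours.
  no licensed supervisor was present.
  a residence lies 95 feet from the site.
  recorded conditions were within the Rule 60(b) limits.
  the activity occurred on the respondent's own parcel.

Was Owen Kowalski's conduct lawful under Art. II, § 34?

(i) start within hours — satisfied.
(ii) Schedule A material — fails.
(a): T AND F → false.
(b) site inspected — satisfied.
(1) = F OR T = true.
(i) training certified — satisfied.
(A) ≤ 4 hrs duration — fails.
(B) no residence in 150 ft — not satisfied.
So (ii) is not satisfied (F OR F).
So (a) is not satisfied (T AND F).
(b) supervisor present — fails.
(A) coverage ≥ $25,000 — holds.
(B) no prior violation — met.
(i): T OR T → true.
(A) not (own property) — not met.
(B) not (weather ok) — not met.
(ii) = F OR F = false.
(c): T AND F → false.
(2): F OR F OR F → false.
So Overall is not satisfied (T AND F).
Exception (holds permit) — not satisfied.
Result: main false OR exception false → false.

No — unlawful.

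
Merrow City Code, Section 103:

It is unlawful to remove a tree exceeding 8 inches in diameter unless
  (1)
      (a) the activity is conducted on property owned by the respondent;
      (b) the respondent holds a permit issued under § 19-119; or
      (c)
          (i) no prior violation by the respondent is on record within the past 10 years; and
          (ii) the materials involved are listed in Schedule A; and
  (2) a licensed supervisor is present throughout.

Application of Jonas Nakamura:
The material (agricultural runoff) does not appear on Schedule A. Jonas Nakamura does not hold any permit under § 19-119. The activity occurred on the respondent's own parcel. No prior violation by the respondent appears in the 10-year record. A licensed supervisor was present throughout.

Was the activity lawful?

(a) own property — holds.
(b) holds permit — not satisfied.
(i) no prior violation — holds.
(ii) Schedule A material — not met.
(c) = T AND F = false.
(1) = T OR F OR F = true.
(2) supervisor present — holds.
Overall = T AND T = true.

Yes — lawful.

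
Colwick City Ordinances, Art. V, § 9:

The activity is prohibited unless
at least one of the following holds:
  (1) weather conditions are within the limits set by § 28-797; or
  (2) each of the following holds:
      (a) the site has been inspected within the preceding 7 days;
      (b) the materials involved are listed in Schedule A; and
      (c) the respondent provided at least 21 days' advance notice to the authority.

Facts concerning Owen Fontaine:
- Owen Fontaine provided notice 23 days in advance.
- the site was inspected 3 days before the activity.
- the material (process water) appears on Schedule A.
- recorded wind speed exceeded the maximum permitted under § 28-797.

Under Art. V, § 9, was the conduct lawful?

(1) weather ok — not satisfied.
(a) site inspected — met.
(b) Schedule A material — holds.
(c) ≥21 days' notice — met.
(2) = T AND T AND T = true.
So Overall is satisfied (F OR T).

Yes — lawful.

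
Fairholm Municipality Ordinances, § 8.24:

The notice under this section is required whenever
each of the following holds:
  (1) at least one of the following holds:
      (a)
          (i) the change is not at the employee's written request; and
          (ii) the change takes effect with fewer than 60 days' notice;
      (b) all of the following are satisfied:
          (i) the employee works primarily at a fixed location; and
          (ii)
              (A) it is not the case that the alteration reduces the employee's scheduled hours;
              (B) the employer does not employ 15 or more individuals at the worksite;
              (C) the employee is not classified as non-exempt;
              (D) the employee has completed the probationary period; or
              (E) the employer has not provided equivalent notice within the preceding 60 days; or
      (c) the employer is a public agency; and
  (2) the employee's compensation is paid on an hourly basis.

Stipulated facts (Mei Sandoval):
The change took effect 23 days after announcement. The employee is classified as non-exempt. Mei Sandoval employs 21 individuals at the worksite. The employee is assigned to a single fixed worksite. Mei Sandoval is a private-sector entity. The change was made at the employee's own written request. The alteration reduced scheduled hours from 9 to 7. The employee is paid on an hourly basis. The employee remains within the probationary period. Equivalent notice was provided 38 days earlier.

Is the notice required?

No — not required.

(i) not employee-requested — fails.
(ii) < 60 days' notice — holds.
(a) = F AND T = false.
(i) fixed location — satisfied.
(A) not (hours reduced) — not satisfied.
(B) not (≥ 15 at site) — not met.
(C) not (non-exempt) — not satisfied.
(D) past probation — not met.
(E) no recent notice — fails.
(ii): F OR F OR F OR F OR F → false.
(b): T AND F → false.
(c) public agency — not satisfied.
(1) = F OR F OR F = false.
(2) hourly-paid — satisfied.
Overall: F AND T → false.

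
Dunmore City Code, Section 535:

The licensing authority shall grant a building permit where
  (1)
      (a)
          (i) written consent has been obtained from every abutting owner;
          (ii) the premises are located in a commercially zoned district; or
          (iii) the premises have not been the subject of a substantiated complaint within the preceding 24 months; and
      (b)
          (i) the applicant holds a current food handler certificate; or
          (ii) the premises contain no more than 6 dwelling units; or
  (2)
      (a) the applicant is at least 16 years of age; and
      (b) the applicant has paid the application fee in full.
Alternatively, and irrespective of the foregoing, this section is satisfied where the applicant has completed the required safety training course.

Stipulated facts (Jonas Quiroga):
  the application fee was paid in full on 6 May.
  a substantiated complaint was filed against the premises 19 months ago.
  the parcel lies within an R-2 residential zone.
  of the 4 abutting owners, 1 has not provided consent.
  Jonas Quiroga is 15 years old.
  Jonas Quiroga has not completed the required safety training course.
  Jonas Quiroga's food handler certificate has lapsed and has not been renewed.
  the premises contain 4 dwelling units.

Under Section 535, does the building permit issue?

No — denied.

(i) all abutters consent — not met.
(ii) commercially zoned — not met.
(iii) no complaint in 24 mo. — not satisfied.
(a): F OR F OR F → false.
(i) food handler cert. — not met.
(ii) ≤ 6 units — holds.
So (b) is satisfied (F OR T).
(1): F AND T → false.
(a) age ≥ 16 — not met.
(b) fee paid — holds.
(2): F AND T → false.
Overall = F OR F = false.
Exception (safety training) — not satisfied.
Result: main false OR exception false → false.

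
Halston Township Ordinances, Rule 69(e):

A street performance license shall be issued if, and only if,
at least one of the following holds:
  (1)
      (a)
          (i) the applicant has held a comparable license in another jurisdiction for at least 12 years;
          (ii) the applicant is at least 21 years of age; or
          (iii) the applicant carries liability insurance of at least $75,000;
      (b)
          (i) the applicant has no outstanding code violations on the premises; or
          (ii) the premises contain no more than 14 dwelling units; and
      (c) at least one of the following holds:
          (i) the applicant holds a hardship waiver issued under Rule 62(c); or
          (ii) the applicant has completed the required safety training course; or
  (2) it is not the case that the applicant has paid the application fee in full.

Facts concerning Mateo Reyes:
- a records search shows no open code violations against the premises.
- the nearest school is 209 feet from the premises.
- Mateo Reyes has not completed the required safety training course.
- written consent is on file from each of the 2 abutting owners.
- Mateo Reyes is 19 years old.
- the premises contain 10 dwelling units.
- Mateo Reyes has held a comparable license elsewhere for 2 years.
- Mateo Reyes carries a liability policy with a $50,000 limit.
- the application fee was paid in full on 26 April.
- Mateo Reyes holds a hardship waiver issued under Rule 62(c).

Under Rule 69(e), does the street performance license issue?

No — denied.

(i) prior license ≥ 12 yr — fails.
(ii) age ≥ 21 — not met.
(iii) insurance ≥ $75,000 — not met.
(a) = F OR F OR F = false.
(i) no code violations — met.
(ii) ≤ 14 units — met.
(b): T OR T → true.
(i) hardship waiver — holds.
(ii) safety training — fails.
(c): T OR F → true.
(1): F AND T AND T → false.
(2) not (fee paid) — fails.
Overall = F OR F = false.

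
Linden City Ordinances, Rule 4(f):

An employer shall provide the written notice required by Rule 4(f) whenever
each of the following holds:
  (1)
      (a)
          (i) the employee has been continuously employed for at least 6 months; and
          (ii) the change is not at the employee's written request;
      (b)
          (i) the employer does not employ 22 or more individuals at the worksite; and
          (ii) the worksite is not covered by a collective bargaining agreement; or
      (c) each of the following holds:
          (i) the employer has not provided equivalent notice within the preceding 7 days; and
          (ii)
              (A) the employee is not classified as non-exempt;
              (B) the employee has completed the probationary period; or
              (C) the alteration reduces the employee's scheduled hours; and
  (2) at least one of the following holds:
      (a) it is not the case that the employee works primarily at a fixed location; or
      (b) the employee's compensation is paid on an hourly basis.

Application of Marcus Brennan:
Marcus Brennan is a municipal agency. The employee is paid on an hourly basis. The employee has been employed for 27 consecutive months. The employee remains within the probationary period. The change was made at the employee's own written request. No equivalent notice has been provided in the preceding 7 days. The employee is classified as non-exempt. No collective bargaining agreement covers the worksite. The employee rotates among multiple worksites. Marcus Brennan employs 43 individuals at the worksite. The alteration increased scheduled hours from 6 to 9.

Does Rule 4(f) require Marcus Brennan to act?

(i) tenure ≥ 6 mo. — holds.
(ii) not employee-requested — fails.
(a): T AND F → false.
(i) not (≥ 22 at site) — fails.
(ii) no CBA — met.
(b): F AND T → false.
(i) no recent notice — satisfied.
(A) not (non-exempt) — not satisfied.
(B) past probation — not met.
(C) hours reduced — not met.
(ii) = F OR F OR F = false.
(c) = T AND F = false.
(1) = F OR F OR F = false.
(a) not (fixed location) — met.
(b) hourly-paid — holds.
(2) = T OR T = true.
So Overall is not satisfied (F AND T).

No — not required.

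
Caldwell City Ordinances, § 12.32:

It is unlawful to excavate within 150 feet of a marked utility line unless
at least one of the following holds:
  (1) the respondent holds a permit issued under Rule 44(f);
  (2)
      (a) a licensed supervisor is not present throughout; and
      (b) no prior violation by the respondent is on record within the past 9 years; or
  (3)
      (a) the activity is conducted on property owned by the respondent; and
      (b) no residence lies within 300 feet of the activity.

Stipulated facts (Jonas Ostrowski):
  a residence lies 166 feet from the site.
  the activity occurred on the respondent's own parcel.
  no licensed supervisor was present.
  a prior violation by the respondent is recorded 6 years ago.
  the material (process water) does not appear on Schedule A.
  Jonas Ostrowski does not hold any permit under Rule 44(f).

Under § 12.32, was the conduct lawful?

No — unlawful.

(1) holds permit — fails.
(a) not (supervisor present) — satisfied.
(b) no prior violation — not satisfied.
So (2) is not satisfied (T AND F).
(a) own property — met.
(b) no residence in 300 ft — fails.
(3): T AND F → false.
So Overall is not satisfied (F OR F OR F).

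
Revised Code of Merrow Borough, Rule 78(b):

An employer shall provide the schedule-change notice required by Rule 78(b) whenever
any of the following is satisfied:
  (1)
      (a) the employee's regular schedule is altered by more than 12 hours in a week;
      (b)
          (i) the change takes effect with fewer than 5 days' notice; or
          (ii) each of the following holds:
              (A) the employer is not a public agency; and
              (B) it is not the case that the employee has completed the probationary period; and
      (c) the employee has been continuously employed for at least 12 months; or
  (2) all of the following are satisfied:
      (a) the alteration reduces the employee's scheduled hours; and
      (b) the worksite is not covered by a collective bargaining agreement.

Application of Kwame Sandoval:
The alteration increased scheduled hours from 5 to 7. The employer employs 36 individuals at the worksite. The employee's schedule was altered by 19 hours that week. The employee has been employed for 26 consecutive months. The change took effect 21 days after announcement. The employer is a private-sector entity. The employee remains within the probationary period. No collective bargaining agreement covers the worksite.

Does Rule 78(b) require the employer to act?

(a) schedule shift > 12h — satisfied.
(i) < 5 days' notice — fails.
(A) not (public agency) — satisfied.
(B) not (past probation) — met.
(ii): T AND T → true.
So (b) is satisfied (F OR T).
(c) tenure ≥ 12 mo. — satisfied.
(1): T AND T AND T → true.
(a) hours reduced — fails.
(b) no CBA — met.
(2) = F AND T = false.
Overall = T OR F = true.

Yes — required.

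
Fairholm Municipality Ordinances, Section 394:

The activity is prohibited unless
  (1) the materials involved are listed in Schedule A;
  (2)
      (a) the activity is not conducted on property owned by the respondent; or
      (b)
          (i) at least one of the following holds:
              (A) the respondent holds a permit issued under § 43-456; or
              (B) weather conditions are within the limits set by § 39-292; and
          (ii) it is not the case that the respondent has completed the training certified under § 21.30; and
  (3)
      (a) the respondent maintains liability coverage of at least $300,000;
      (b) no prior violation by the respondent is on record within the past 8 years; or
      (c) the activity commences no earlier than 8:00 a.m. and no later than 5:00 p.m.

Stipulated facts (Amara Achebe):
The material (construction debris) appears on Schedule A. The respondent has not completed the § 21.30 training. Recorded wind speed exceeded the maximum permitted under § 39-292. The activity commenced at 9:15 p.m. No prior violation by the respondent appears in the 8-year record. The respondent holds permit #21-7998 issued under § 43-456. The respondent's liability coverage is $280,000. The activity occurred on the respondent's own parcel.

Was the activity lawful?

(1) Schedule A material — met.
(a) not (own property) — not satisfied.
(A) holds permit — satisfied.
(B) weather ok — not met.
So (i) is satisfied (T OR F).
(ii) not (training certified) — met.
So (b) is satisfied (T AND T).
(2) = F OR T = true.
(a) coverage ≥ $300,000 — not satisfied.
(b) no prior violation — holds.
(c) start within hours — not satisfied.
So (3) is satisfied (F OR T OR F).
Overall: T AND T AND T → true.

Yes — lawful.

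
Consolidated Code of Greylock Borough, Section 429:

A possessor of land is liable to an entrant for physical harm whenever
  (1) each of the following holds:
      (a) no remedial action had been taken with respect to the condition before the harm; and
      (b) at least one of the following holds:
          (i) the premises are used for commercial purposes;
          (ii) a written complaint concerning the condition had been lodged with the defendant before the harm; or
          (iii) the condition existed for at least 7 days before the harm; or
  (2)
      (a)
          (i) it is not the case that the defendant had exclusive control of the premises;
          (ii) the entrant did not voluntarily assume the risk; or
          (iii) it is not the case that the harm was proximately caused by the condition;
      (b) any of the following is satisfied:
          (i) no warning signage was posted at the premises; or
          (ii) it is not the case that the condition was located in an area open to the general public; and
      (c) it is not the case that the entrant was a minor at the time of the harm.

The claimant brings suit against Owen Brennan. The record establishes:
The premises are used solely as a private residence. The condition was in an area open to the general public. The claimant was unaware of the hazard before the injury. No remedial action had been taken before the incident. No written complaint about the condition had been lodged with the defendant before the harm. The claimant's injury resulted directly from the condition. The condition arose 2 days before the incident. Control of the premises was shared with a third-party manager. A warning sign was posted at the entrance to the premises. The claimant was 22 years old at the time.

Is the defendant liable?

No — not liable.

(a) no remedial action — satisfied.
(i) commercial use — not satisfied.
(ii) complaint lodged — not satisfied.
(iii) condition ≥7 days old — not satisfied.
(b): F OR F OR F → false.
So (1) is not satisfied (T AND F).
(i) not (exclusive control) — holds.
(ii) no assumed risk — holds.
(iii) not (proximate cause) — not met.
So (a) is satisfied (T OR T OR F).
(i) no signage posted — not met.
(ii) not (public area) — fails.
So (b) is not satisfied (F OR F).
(c) not (entrant a minor) — satisfied.
(2): T AND F AND T → false.
Overall = F OR F = false.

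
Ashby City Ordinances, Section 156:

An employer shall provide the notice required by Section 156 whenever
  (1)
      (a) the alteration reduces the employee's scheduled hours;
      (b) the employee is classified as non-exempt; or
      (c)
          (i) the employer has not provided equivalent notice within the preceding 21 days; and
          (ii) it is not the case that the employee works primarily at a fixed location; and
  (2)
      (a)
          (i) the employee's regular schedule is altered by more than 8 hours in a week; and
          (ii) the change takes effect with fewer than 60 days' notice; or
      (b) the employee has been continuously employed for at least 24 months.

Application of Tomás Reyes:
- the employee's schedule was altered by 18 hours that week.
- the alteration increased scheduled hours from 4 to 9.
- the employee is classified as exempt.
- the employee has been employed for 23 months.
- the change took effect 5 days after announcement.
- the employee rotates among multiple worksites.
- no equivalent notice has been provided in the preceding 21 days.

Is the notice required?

(a) hours reduced — not met.
(b) non-exempt — fails.
(i) no recent notice — holds.
(ii) not (fixed location) — satisfied.
So (c) is satisfied (T AND T).
(1) = F OR F OR T = true.
(i) schedule shift > 8h — holds.
(ii) < 60 days' notice — met.
(a) = T AND T = true.
(b) tenure ≥ 24 mo. — fails.
(2) = T OR F = true.
So Overall is satisfied (T AND T).

Yes — required.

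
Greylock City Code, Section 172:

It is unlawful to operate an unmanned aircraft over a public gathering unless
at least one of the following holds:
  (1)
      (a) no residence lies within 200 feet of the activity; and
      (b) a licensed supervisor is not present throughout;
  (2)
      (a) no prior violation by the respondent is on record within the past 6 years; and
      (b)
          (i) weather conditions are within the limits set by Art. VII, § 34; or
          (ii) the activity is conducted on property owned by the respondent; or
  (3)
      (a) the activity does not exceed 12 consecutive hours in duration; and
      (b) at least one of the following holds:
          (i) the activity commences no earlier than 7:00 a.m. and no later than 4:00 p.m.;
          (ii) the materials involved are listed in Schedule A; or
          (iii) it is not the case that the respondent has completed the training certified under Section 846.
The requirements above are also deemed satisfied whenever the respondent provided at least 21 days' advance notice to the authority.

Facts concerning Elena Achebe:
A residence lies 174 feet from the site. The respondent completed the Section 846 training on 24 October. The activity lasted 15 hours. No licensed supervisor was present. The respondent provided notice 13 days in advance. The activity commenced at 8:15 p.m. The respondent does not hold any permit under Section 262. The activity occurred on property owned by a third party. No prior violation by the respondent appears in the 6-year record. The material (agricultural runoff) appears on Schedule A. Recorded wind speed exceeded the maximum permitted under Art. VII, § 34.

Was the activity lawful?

(a) no residence in 200 ft — not met.
(b) not (supervisor present) — met.
(1): F AND T → false.
(a) no prior violation — satisfied.
(i) weather ok — not satisfied.
(ii) own property — not met.
(b) = F OR F = false.
(2): T AND F → false.
(a) ≤ 12 hrs duration — not satisfied.
(i) start within hours — not met.
(ii) Schedule A material — satisfied.
(iii) not (training certified) — fails.
(b) = F OR T OR F = true.
(3) = F AND T = false.
So Overall is not satisfied (F OR F OR F).
Exception (≥21 days' notice) — not satisfied.
Result: main false OR exception false → false.

No — unlawful.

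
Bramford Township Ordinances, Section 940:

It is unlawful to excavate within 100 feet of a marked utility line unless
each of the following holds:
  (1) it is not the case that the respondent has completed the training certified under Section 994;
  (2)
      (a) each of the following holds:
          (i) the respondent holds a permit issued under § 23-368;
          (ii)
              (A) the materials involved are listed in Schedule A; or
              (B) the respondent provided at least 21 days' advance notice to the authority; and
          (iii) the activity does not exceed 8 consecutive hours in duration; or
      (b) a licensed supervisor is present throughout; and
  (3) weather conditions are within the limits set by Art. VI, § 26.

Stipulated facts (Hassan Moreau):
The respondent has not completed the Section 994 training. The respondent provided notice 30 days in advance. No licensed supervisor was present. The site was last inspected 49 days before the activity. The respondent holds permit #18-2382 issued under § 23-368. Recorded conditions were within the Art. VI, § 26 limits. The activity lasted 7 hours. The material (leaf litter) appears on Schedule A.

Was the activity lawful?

(1) not (training certified) — holds.
(i) holds permit — met.
(A) Schedule A material — satisfied.
(B) ≥21 days' notice — met.
(ii) = T OR T = true.
(iii) ≤ 8 hrs duration — satisfied.
So (a) is satisfied (T AND T AND T).
(b) supervisor present — not satisfied.
(2) = T OR F = true.
(3) weather ok — satisfied.
Overall: T AND T AND T → true.

Yes — lawful.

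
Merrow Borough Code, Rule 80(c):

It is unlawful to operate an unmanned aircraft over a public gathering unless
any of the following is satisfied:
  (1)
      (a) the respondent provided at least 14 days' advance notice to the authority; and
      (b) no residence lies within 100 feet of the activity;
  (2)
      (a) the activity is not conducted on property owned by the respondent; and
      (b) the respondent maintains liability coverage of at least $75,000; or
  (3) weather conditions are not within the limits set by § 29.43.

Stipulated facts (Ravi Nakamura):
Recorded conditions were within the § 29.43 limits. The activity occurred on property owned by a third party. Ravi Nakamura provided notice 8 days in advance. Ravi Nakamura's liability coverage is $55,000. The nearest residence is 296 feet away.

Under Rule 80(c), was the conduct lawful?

(a) ≥14 days' notice — fails.
(b) no residence in 100 ft — holds.
So (1) is not satisfied (F AND T).
(a) not (own property) — holds.
(b) coverage ≥ $75,000 — not satisfied.
So (2) is not satisfied (T AND F).
(3) not (weather ok) — not satisfied.
Overall: F OR F OR F → false.

No — unlawful.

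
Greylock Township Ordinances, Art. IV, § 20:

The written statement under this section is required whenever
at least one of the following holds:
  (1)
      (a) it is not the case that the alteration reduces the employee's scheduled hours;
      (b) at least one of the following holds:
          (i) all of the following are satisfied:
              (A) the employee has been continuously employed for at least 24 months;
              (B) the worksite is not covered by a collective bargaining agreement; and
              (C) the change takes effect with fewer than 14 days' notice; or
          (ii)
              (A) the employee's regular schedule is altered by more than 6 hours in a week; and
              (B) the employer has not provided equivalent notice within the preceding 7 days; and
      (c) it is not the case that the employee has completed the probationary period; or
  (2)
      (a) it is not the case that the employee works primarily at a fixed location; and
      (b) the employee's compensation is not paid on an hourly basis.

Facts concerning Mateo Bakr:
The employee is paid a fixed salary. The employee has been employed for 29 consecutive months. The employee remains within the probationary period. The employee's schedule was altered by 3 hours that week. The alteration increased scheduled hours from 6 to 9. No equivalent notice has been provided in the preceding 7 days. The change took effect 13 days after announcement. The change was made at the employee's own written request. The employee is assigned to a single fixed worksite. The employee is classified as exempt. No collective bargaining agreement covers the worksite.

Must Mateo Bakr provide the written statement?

Yes — required.

(a) not (hours reduced) — holds.
(A) tenure ≥ 24 mo. — met.
(B) no CBA — satisfied.
(C) < 14 days' notice — satisfied.
(i): T AND T AND T → true.
(A) schedule shift > 6h — not satisfied.
(B) no recent notice — holds.
(ii) = F AND T = false.
(b): T OR F → true.
(c) not (past probation) — met.
(1) = T AND T AND T = true.
(a) not (fixed location) — not satisfied.
(b) not (hourly-paid) — satisfied.
(2): F AND T → false.
So Overall is satisfied (T OR F).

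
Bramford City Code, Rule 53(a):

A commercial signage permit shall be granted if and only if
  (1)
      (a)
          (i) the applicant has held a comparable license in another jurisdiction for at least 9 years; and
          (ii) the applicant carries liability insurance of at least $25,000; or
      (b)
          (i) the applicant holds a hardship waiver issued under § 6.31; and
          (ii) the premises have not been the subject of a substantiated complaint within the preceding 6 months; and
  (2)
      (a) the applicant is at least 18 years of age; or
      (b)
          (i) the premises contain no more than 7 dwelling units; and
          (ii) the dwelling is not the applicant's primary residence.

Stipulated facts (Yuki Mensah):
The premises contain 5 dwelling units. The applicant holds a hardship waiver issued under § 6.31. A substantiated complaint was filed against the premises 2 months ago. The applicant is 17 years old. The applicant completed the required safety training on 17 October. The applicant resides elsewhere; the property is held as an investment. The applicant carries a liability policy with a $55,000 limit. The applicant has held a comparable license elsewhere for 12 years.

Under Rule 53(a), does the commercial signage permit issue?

Yes — granted.

(i) prior license ≥ 9 yr — holds.
(ii) insurance ≥ $25,000 — holds.
(a) = T AND T = true.
(i) hardship waiver — satisfied.
(ii) no complaint in 6 mo. — not met.
(b) = T AND F = false.
So (1) is satisfied (T OR F).
(a) age ≥ 18 — not met.
(i) ≤ 7 units — satisfied.
(ii) not (primary residence) — holds.
(b) = T AND T = true.
(2) = F OR T = true.
So Overall is satisfied (T AND T).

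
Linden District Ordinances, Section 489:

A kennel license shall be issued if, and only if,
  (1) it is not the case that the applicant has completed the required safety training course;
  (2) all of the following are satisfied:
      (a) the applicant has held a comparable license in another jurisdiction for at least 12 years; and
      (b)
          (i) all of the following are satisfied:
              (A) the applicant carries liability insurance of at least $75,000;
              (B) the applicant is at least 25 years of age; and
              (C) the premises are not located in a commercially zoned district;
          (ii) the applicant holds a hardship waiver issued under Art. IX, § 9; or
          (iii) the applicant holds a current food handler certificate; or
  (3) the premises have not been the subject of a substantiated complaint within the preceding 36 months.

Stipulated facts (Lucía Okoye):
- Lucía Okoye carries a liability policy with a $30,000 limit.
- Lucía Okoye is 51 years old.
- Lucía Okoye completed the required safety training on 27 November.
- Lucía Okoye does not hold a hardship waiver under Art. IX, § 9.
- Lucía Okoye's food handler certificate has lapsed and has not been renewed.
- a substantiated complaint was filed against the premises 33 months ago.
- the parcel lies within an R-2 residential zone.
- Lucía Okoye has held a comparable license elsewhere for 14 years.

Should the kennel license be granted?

(1) not (safety training) — not met.
(a) prior license ≥ 12 yr — satisfied.
(A) insurance ≥ $75,000 — fails.
(B) age ≥ 25 — satisfied.
(C) not (commercially zoned) — holds.
So (i) is not satisfied (F AND T AND T).
(ii) hardship waiver — not met.
(iii) food handler cert. — not satisfied.
(b): F OR F OR F → false.
(2) = T AND F = false.
(3) no complaint in 36 mo. — not met.
So Overall is not satisfied (F OR F OR F).

No — denied.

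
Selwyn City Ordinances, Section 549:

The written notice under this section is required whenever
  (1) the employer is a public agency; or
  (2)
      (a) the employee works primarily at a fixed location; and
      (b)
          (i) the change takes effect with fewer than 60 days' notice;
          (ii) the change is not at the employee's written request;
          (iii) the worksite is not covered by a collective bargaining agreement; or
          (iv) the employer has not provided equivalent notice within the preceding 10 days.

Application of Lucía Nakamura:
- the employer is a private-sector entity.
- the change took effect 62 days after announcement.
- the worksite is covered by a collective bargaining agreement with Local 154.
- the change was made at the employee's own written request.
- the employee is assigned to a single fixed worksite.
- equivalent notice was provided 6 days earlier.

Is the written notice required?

No — not required.

(1) public agency — fails.
(a) fixed location — met.
(i) < 60 days' notice — not met.
(ii) not employee-requested — not met.
(iii) no CBA — not met.
(iv) no recent notice — not satisfied.
So (b) is not satisfied (F OR F OR F OR F).
(2) = T AND F = false.
Overall: F OR F → false.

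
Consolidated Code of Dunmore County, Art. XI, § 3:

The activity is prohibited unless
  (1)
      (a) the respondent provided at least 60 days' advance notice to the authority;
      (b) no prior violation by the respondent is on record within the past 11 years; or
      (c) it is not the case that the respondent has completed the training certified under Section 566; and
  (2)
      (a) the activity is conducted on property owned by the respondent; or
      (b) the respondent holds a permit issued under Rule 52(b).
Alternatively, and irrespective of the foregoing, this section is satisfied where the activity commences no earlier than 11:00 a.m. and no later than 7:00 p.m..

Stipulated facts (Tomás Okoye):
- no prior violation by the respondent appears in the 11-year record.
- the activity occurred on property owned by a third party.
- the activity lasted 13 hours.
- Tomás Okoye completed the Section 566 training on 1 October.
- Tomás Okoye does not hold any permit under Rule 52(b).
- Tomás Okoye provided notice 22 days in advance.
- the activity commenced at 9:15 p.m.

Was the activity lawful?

No — unlawful.

(a) ≥60 days' notice — not satisfied.
(b) no prior violation — holds.
(c) not (training certified) — fails.
(1): F OR T OR F → true.
(a) own property — fails.
(b) holds permit — not satisfied.
(2): F OR F → false.
Overall = T AND F = false.
Exception (start within hours) — not satisfied.
Result: main false OR exception false → false.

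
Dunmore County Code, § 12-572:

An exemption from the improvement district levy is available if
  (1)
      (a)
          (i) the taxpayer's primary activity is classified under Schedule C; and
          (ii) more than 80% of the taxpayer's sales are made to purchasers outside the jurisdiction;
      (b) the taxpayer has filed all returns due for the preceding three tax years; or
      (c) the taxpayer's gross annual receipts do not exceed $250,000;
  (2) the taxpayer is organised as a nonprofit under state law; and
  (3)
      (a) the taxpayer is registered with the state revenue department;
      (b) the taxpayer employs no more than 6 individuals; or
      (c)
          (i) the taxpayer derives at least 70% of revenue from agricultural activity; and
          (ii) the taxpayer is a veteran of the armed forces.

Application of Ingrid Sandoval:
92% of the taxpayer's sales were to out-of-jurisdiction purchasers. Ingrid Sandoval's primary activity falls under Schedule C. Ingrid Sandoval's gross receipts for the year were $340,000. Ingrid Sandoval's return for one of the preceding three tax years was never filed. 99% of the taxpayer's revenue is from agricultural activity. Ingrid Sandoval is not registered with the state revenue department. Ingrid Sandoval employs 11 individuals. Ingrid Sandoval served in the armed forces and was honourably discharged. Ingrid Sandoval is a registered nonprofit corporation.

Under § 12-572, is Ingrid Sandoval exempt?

Yes — exempt.

(i) Schedule C activity — holds.
(ii) >80% out-of-jur. sales — met.
(a) = T AND T = true.
(b) returns current — fails.
(c) receipts ≤ $250,000 — fails.
(1) = T OR F OR F = true.
(2) nonprofit — holds.
(a) state-registered — not satisfied.
(b) ≤ 6 employees — fails.
(i) ≥70% agricultural — met.
(ii) veteran — met.
So (c) is satisfied (T AND T).
(3) = F OR F OR T = true.
Overall: T AND T AND T → true.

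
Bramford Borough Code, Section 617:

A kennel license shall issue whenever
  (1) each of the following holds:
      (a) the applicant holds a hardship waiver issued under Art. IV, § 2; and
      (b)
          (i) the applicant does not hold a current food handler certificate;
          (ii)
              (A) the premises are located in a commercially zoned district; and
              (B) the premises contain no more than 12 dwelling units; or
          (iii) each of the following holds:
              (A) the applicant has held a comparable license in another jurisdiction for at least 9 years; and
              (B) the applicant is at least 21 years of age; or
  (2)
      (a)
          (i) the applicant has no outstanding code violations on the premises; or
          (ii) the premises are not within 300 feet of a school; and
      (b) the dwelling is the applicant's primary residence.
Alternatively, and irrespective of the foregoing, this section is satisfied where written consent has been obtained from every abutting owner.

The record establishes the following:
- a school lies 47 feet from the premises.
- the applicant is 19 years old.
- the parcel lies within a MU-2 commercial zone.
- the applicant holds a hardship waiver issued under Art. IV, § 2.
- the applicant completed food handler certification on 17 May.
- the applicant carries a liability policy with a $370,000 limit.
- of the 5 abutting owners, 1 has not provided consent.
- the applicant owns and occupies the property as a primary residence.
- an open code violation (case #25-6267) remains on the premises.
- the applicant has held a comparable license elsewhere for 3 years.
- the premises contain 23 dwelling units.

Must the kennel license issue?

(a) hardship waiver — met.
(i) not (food handler cert.) — fails.
(A) commercially zoned — satisfied.
(B) ≤ 12 units — fails.
(ii): T AND F → false.
(A) prior license ≥ 9 yr — not met.
(B) age ≥ 21 — fails.
(iii): F AND F → false.
(b) = F OR F OR F = false.
(1) = T AND F = false.
(i) no code violations — not satisfied.
(ii) ≥300 ft from school — not satisfied.
So (a) is not satisfied (F OR F).
(b) primary residence — holds.
(2): F AND T → false.
Overall: F OR F → false.
Exception (all abutters consent) — not satisfied.
Result: main false OR exception false → false.

No — denied.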